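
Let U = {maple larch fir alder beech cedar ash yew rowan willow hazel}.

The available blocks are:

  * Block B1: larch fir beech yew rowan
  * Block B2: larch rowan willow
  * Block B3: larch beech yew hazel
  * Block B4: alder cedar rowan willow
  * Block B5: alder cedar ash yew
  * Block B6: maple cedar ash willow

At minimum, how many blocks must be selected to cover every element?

B1 and B3 and B5 and B6 together: B1 ∪ B3 ∪ B5 ∪ B6 = {maple, larch, fir, alder, beech, cedar, ash, yew, rowan, willow, hazel} — every element is covered.
No 3 of the 6 blocks cover everything (all 20 combinations miss at least one element), so 4 is optimal.

4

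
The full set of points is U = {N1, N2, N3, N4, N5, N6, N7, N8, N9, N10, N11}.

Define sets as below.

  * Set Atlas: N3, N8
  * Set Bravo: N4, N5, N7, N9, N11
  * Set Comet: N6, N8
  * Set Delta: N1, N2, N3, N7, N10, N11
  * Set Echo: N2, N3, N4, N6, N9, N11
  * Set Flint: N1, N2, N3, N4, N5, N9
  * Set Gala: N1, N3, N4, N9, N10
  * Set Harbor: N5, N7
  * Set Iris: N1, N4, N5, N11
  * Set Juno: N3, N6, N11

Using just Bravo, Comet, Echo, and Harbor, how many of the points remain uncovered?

Union of Bravo, Comet, Echo, Harbor = {N2, N3, N4, N5, N6, N7, N8, N9, N11}.
Not covered: N1, N10 — 2 points.

2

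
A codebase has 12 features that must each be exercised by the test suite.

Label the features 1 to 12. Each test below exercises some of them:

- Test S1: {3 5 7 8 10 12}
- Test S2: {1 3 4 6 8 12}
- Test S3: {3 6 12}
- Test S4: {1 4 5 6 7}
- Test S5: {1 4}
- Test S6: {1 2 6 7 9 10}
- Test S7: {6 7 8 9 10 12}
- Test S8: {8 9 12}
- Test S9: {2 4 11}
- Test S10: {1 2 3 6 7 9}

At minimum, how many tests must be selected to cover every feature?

Take {S1, S6, S9}. Their union is {1, 2, 3, 4, 5, 6, 7, 8, 9, 10, 11, 12}, which is all 12 features.
Only S9 contains 11, so S9 is forced; the remaining 9 features need at least 2 more tests (each remaining test adds at most 6) — so at least 3 tests are needed, and 3 is optimal.

3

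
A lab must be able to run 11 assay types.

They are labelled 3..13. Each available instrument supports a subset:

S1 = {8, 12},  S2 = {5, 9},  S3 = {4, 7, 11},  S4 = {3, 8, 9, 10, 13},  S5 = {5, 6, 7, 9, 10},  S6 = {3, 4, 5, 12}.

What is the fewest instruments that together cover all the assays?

4

Take {S3, S4, S5, S6}. Their union is {3, 4, 5, 6, 7, 8, 9, 10, 11, 12, 13}, which is all 11 assays.
No 3 of the 6 instruments cover everything (all 20 combinations miss at least one assay), so 4 is optimal.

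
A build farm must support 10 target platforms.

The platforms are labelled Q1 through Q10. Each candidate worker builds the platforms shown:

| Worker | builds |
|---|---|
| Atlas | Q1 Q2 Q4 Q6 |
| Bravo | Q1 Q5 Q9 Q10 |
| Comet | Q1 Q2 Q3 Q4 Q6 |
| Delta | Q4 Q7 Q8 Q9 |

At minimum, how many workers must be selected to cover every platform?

Bravo and Comet and Delta together: Bravo ∪ Comet ∪ Delta = {Q1, Q2, Q3, Q4, Q5, Q6, Q7, Q8, Q9, Q10} — every platform is covered.
Only Comet contains Q3, so Comet is forced; the remaining 5 platforms need at least 2 more workers (each remaining worker adds at most 3) — so at least 3 workers are needed, and 3 is optimal.

3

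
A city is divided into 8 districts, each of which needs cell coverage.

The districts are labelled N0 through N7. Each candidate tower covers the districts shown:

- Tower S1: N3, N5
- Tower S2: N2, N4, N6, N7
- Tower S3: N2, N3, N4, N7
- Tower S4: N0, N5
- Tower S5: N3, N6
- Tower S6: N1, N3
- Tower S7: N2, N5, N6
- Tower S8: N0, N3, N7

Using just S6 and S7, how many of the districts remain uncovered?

3

Union of S6, S7 = {N1, N2, N3, N5, N6}.
Not covered: N0, N4, N7 — 3 districts.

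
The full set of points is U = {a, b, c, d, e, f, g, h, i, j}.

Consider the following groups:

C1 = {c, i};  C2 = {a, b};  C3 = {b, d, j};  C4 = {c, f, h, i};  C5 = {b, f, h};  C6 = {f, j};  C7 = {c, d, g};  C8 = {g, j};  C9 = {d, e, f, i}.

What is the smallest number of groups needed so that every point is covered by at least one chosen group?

4

C2, C4, C8, and C9 cover everything between them: the union {a, b, c, d, e, f, g, h, i, j} is all of U.
Only C9 contains e, so C9 is forced; the remaining 6 points need at least 3 more groups (each remaining group adds at most 2) — so at least 4 groups are needed, and 4 is optimal.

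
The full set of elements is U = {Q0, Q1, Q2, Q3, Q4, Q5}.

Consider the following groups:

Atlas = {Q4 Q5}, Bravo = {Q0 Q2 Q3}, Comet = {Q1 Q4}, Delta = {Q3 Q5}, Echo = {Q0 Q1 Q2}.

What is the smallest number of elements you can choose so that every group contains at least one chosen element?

The 3 elements {Q1, Q3, Q4} hit every group.
No choice of 2 elements meets every group, so 3 is the minimum.

3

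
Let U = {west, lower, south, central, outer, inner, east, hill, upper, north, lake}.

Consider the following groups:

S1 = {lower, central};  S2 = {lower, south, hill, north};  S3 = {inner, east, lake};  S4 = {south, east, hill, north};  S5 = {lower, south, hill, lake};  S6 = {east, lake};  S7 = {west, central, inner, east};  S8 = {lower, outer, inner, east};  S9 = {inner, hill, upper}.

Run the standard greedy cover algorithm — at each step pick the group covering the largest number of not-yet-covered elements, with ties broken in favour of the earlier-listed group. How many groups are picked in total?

Greedy: pick S2 (covers 4 new) → pick S7 (covers 4 new) → pick S3 (covers 1 new) → pick S8 (covers 1 new) → pick S9 (covers 1 new). Total picks: 5.

5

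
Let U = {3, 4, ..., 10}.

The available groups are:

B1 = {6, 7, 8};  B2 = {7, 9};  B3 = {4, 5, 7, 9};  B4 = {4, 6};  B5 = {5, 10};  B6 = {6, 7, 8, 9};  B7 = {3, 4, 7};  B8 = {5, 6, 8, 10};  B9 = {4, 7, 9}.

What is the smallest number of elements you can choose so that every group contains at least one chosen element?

The 3 elements {5, 6, 7} hit every group.
The groups B2, B4, B5 are pairwise disjoint, so any hitting set needs a separate element for each — at least 3. Hence 3 is optimal.

3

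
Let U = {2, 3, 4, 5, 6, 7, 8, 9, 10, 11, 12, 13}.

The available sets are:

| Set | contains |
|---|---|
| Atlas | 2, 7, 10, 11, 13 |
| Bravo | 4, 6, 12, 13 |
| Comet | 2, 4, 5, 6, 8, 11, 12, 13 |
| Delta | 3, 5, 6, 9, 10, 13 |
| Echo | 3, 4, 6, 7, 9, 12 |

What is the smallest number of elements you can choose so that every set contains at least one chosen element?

2

Take H = {6, 10}. Each listed set contains at least one of these, so H is a hitting set of size 2.
No single element lies in every set, so at least 2 are needed and 2 is optimal.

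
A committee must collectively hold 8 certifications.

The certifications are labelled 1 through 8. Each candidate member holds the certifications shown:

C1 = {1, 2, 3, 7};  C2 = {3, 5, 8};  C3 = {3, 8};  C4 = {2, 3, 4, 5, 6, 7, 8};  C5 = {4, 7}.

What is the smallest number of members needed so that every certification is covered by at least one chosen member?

C1 and C4 together: C1 ∪ C4 = {1, 2, 3, 4, 5, 6, 7, 8} — every certification is covered.
No single member has all 8 certifications (the largest, C4, has 7), so 2 is optimal.

2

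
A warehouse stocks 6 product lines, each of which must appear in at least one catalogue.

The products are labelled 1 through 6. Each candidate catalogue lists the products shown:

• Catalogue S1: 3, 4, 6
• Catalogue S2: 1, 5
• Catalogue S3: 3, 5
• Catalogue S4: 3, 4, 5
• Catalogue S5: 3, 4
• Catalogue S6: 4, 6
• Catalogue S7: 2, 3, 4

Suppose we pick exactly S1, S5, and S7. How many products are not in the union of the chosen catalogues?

2

Union of S1, S5, S7 = {2, 3, 4, 6}.
Not covered: 1, 5 — 2 products.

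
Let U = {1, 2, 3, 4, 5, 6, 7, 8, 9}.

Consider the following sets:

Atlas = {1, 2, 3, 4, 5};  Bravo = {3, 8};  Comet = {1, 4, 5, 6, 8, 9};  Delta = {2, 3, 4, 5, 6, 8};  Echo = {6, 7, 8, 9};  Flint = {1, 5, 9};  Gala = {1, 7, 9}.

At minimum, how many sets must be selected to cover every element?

2

Take {Atlas, Echo}. Their union is {1, 2, 3, 4, 5, 6, 7, 8, 9}, which is all 9 elements.
No single set has all 9 elements (the largest, Comet, has 6), so 2 is optimal.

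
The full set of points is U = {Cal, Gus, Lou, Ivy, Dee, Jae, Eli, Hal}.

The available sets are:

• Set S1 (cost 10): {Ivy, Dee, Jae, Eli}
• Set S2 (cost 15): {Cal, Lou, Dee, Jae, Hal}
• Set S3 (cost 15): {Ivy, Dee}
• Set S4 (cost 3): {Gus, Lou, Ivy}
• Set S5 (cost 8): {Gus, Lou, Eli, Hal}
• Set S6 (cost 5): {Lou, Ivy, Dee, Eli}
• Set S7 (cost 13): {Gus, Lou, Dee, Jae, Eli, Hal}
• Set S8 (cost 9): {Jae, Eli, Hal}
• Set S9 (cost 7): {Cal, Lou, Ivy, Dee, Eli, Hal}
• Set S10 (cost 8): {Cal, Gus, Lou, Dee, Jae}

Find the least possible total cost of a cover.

S9, S10 together cover every point (S9 ∪ S10 = {Cal, Gus, Lou, Ivy, Dee, Jae, Eli, Hal}); total cost 7 + 8 = 15.
The greedy pick S4, S9, S10 costs 18; no covering selection beats 15.

15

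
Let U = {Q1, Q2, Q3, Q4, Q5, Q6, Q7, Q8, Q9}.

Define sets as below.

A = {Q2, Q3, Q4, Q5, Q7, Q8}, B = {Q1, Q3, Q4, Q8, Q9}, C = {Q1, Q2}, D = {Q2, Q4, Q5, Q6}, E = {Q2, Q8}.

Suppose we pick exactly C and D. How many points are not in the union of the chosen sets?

4

Union of C, D = {Q1, Q2, Q4, Q5, Q6}.
Not covered: Q3, Q7, Q8, Q9 — 4 points.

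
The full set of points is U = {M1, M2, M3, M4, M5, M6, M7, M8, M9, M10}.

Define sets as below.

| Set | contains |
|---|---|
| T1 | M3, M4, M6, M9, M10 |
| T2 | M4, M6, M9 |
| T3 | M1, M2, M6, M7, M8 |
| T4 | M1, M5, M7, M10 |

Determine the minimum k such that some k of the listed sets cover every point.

T1 and T3 and T4 together: T1 ∪ T3 ∪ T4 = {M1, M2, M3, M4, M5, M6, M7, M8, M9, M10} — every point is covered.
Only T3 contains M2, so T3 is forced; the remaining 5 points need at least 2 more sets (each remaining set adds at most 4) — so at least 3 sets are needed, and 3 is optimal.

3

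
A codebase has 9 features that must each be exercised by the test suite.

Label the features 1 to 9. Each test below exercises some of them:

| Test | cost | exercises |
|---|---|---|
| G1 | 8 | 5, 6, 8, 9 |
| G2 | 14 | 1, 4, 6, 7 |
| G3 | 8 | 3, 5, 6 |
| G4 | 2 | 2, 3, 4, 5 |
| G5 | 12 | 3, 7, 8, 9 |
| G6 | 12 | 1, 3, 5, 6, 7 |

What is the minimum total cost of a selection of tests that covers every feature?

22

G1, G4, G6 together cover every feature (G1 ∪ G4 ∪ G6 = {1, 2, 3, 4, 5, 6, 7, 8, 9}); total cost 8 + 2 + 12 = 22.
No covering selection has total cost below 22.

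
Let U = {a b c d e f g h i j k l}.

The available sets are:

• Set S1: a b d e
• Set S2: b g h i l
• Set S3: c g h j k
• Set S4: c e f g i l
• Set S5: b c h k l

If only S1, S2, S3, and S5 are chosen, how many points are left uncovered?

Union of S1, S2, S3, S5 = {a, b, c, d, e, g, h, i, j, k, l}.
Not covered: f — 1 point.

1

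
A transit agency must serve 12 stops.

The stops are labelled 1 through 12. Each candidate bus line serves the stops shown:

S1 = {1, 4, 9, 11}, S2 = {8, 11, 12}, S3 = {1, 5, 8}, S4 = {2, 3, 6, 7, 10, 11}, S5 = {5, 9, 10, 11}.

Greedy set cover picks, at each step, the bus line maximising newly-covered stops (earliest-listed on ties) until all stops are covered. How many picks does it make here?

4

Greedy: pick S4 (covers 6 new) → pick S1 (covers 3 new) → pick S2 (covers 2 new) → pick S3 (covers 1 new). Total picks: 4.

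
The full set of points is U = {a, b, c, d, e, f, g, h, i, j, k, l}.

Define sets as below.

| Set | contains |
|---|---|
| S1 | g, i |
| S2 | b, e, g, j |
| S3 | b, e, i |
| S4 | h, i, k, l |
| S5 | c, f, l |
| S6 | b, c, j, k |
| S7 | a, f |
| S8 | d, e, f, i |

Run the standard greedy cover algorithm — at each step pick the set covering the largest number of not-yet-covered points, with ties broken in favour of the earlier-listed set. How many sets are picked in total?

5

Greedy: pick S2 (covers 4 new) → pick S4 (covers 4 new) → pick S5 (covers 2 new) → pick S7 (covers 1 new) → pick S8 (covers 1 new). Total picks: 5.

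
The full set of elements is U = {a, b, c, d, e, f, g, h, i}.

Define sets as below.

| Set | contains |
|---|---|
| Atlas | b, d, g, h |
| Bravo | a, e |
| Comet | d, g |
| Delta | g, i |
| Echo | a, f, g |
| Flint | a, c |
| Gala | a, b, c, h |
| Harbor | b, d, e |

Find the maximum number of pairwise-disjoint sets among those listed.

Delta, Flint, Harbor are pairwise disjoint (Delta={g,i}; Flint={a,c}; Harbor={b,d,e}).
Every remaining set overlaps one of these, and no 4 of the listed sets are pairwise disjoint, so 3 is the maximum.

3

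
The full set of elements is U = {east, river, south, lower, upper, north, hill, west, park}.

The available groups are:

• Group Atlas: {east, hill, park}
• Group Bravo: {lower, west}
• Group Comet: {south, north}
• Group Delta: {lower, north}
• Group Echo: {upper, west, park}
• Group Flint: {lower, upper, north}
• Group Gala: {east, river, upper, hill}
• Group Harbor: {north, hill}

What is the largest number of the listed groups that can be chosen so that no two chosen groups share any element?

Atlas, Bravo, Comet are pairwise disjoint (Atlas={east,hill,park}; Bravo={lower,west}; Comet={south,north}).
Every remaining group overlaps one of these, and no 4 of the listed groups are pairwise disjoint, so 3 is the maximum.

3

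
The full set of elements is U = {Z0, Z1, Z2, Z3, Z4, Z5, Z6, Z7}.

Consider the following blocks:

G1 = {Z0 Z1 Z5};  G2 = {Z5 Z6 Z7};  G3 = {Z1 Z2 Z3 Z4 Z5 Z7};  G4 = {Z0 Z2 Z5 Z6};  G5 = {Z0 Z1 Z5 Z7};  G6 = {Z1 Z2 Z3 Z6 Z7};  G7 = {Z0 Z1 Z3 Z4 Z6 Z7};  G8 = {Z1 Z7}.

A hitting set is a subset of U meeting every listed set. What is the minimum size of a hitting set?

Take H = {Z5, Z7}. Each listed block contains at least one of these, so H is a hitting set of size 2.
The blocks G4, G8 are pairwise disjoint, so any hitting set needs a separate element for each — at least 2. Hence 2 is optimal.

2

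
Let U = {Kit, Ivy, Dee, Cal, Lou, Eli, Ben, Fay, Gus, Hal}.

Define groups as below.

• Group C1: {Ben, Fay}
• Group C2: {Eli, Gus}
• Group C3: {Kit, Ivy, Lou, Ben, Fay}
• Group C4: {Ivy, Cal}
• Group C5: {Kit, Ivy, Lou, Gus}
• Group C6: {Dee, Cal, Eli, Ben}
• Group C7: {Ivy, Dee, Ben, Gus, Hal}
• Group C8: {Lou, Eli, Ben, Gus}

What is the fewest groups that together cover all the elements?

Take {C3, C6, C7}. Their union is {Kit, Ivy, Dee, Cal, Lou, Eli, Ben, Fay, Gus, Hal}, which is all 10 elements.
Only C7 contains Hal, so C7 is forced; the remaining 5 elements need at least 2 more groups (each remaining group adds at most 3) — so at least 3 groups are needed, and 3 is optimal.

3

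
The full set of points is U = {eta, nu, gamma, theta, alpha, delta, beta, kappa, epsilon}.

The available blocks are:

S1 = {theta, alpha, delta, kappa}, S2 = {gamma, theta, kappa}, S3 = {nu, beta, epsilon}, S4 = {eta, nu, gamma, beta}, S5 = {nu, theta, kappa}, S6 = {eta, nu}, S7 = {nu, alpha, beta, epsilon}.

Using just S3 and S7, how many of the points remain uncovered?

5

Union of S3, S7 = {nu, alpha, beta, epsilon}.
Not covered: eta, gamma, theta, delta, kappa — 5 points.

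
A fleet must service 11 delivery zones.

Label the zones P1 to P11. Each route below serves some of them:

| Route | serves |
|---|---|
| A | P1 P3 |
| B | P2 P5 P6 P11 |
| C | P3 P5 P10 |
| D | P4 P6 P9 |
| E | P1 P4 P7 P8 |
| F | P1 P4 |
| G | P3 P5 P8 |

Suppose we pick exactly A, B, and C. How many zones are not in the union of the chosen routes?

Union of A, B, C = {P1, P2, P3, P5, P6, P10, P11}.
Not covered: P4, P7, P8, P9 — 4 zones.

4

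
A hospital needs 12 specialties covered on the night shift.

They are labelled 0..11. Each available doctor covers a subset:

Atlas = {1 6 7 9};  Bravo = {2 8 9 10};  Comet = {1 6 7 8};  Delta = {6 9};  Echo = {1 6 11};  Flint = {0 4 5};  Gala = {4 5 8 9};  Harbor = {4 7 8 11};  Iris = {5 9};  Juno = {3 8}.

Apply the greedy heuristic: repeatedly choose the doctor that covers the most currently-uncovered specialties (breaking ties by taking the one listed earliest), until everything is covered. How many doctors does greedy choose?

Greedy: pick Atlas (covers 4 new) → pick Bravo (covers 3 new) → pick Flint (covers 3 new) → pick Echo (covers 1 new) → pick Juno (covers 1 new). Total picks: 5.

5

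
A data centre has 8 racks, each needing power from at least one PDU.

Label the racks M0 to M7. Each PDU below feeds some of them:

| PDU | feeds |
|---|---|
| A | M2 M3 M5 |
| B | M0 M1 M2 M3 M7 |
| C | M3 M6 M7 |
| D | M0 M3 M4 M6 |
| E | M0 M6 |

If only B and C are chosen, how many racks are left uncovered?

2

Union of B, C = {M0, M1, M2, M3, M6, M7}.
Not covered: M4, M5 — 2 racks.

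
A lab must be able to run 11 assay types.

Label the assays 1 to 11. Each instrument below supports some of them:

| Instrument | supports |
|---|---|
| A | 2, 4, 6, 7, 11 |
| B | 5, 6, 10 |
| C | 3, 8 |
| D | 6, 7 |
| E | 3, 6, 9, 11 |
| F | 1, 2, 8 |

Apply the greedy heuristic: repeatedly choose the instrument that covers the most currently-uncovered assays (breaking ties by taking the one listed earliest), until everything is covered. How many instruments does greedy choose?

Greedy: pick A (covers 5 new) → pick B (covers 2 new) → pick C (covers 2 new) → pick E (covers 1 new) → pick F (covers 1 new). Total picks: 5.
(The true minimum cover uses only 4 instruments, so greedy is not optimal here.)

5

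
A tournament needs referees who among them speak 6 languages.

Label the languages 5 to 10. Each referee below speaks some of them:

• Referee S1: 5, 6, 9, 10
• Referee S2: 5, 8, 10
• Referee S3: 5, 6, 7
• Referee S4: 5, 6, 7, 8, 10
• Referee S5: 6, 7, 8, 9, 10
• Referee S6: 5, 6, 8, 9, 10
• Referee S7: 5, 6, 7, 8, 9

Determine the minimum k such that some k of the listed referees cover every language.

2

Take {S6, S7}. Their union is {5, 6, 7, 8, 9, 10}, which is all 6 languages.
No single referee has all 6 languages (the largest, S4, has 5), so 2 is optimal.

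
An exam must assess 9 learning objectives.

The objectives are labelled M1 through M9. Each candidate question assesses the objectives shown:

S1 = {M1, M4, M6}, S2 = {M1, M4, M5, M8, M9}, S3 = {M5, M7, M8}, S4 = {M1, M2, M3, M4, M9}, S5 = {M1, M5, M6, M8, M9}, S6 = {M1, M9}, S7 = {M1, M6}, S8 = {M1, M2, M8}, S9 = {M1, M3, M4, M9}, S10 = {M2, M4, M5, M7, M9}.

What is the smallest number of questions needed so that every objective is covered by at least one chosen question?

S1 and S3 and S4 together: S1 ∪ S3 ∪ S4 = {M1, M2, M3, M4, M5, M6, M7, M8, M9} — every objective is covered.
No 2 of the 10 questions cover everything (all 45 combinations miss at least one objective), so 3 is optimal.

3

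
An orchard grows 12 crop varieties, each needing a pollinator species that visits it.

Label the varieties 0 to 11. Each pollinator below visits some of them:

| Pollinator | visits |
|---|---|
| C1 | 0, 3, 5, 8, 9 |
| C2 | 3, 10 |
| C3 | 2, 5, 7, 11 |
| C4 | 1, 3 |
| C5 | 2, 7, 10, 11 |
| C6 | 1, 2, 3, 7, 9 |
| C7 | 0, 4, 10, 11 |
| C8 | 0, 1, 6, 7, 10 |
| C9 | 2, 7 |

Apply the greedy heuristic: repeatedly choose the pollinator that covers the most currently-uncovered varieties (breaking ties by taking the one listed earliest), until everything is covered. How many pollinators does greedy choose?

4

Greedy: pick C1 (covers 5 new) → pick C5 (covers 4 new) → pick C8 (covers 2 new) → pick C7 (covers 1 new). Total picks: 4.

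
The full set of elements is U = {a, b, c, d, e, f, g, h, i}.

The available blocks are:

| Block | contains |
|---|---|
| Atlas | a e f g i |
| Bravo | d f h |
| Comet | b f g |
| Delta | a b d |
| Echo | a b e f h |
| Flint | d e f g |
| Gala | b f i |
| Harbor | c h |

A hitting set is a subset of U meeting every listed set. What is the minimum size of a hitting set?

The 3 elements {a, c, f} hit every block.
No choice of 2 elements meets every block, so 3 is the minimum.

3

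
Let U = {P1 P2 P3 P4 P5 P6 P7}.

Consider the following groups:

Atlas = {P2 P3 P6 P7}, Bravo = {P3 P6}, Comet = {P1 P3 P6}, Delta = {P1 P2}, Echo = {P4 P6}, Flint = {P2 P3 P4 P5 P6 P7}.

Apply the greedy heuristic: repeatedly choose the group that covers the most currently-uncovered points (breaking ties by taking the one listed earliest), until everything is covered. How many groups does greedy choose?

2

Greedy: pick Flint (covers 6 new) → pick Comet (covers 1 new). Total picks: 2.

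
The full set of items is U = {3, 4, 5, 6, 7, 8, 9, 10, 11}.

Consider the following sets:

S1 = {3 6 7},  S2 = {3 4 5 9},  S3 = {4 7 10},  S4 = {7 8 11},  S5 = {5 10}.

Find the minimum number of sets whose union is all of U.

S1 and S2 and S4 and S5 together: S1 ∪ S2 ∪ S4 ∪ S5 = {3, 4, 5, 6, 7, 8, 9, 10, 11} — every item is covered.
No 3 of the 5 sets cover everything (all 10 combinations miss at least one item), so 4 is optimal.

4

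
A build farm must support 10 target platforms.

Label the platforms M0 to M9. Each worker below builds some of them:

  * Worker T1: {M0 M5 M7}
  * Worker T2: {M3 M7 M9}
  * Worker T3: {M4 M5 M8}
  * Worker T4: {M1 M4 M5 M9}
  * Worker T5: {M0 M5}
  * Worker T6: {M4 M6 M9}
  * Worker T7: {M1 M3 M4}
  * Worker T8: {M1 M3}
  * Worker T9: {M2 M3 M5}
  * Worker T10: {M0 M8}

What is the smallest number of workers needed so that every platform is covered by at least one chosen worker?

5

Take {T2, T6, T7, T9, T10}. Their union is {M0, M1, M2, M3, M4, M5, M6, M7, M8, M9}, which is all 10 platforms.
No 4 of the 10 workers cover everything (all 210 combinations miss at least one platform), so 5 is optimal.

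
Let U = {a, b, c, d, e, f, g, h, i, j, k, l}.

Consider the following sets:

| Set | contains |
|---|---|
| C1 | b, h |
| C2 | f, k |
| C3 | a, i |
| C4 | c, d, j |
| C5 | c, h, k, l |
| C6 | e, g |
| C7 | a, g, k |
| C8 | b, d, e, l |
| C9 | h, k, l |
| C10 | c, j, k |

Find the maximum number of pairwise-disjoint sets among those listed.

5

C1, C2, C3, C4, C6 are pairwise disjoint (C1={b,h}; C2={f,k}; C3={a,i}; C4={c,d,j}; C6={e,g}).
Every remaining set overlaps one of these, and no 6 of the listed sets are pairwise disjoint, so 5 is the maximum.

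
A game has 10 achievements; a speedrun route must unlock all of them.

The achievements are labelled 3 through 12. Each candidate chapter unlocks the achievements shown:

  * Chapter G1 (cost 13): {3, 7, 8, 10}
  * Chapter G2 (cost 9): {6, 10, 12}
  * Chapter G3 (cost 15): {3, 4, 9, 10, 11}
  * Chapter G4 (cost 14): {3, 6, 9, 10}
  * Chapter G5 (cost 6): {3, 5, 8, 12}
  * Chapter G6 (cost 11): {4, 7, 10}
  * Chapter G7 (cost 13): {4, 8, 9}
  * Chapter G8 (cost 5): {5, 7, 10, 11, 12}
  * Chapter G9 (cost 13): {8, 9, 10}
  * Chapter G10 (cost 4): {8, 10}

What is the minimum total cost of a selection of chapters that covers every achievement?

G4, G7, G8 together cover every achievement (G4 ∪ G7 ∪ G8 = {3, 4, 5, 6, 7, 8, 9, 10, 11, 12}); total cost 14 + 13 + 5 = 32.
The greedy pick G8, G5, G7, G2 costs 33; no covering selection beats 32.

32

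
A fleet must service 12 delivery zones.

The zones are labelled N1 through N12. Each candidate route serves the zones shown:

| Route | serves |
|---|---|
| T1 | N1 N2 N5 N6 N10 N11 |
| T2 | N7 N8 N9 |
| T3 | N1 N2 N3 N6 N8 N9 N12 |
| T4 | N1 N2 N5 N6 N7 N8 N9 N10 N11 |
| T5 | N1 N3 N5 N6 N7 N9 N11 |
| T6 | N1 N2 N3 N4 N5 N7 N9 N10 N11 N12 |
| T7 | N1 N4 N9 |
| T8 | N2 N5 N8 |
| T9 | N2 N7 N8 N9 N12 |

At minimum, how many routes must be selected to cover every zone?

Take {T3, T6}. Their union is {N1, N2, N3, N4, N5, N6, N7, N8, N9, N10, N11, N12}, which is all 12 zones.
No single route has all 12 zones (the largest, T6, has 10), so 2 is optimal.

2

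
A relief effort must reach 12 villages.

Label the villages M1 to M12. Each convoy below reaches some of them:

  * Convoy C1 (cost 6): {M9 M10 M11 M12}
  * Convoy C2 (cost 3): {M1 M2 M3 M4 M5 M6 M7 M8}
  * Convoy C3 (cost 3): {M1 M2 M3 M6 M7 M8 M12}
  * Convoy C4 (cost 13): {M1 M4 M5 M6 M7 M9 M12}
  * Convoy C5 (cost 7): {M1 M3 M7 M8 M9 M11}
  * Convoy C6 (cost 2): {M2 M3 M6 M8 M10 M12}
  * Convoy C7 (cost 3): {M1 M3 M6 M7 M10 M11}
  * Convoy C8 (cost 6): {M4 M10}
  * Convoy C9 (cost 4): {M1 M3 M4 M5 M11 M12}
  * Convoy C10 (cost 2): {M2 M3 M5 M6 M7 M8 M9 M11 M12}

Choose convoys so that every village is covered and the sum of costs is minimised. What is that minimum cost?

7

C2, C6, C10 together cover every village (C2 ∪ C6 ∪ C10 = {M1, M2, M3, M4, M5, M6, M7, M8, M9, M10, M11, M12}); total cost 3 + 2 + 2 = 7.
No covering selection has total cost below 7.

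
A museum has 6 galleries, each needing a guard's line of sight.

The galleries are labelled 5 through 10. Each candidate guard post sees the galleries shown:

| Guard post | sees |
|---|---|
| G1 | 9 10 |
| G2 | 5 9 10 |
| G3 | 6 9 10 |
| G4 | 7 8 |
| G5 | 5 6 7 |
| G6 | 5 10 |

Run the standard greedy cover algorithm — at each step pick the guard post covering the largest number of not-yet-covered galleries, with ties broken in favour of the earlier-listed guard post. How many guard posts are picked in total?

Greedy: pick G2 (covers 3 new) → pick G4 (covers 2 new) → pick G3 (covers 1 new). Total picks: 3.

3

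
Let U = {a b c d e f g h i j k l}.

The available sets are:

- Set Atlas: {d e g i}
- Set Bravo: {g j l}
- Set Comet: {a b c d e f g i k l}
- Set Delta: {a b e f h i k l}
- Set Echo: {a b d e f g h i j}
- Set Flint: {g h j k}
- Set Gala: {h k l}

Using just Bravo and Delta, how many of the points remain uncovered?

2

Union of Bravo, Delta = {a, b, e, f, g, h, i, j, k, l}.
Not covered: c, d — 2 points.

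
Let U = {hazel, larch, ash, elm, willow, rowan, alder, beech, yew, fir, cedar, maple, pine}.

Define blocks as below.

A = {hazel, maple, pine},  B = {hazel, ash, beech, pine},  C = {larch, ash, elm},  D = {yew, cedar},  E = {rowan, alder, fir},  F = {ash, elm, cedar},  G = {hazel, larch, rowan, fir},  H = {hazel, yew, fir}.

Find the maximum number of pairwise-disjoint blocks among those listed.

4

A, C, D, E are pairwise disjoint (A={hazel,maple,pine}; C={larch,ash,elm}; D={yew,cedar}; E={rowan,alder,fir}).
Every remaining block overlaps one of these, and no 5 of the listed blocks are pairwise disjoint, so 4 is the maximum.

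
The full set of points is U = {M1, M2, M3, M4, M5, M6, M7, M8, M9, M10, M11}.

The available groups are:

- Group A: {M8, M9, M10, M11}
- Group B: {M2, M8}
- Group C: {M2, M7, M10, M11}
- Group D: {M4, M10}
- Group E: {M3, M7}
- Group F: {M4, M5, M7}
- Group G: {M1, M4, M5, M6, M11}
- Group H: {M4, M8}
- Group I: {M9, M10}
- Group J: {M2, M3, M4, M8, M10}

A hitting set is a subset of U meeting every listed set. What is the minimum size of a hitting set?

T = {M6, M7, M8, M10} meets every group (each contains at least one member of T), and |T| = 4.
The groups B, E, G, I are pairwise disjoint, so any hitting set needs a separate point for each — at least 4. Hence 4 is optimal.

4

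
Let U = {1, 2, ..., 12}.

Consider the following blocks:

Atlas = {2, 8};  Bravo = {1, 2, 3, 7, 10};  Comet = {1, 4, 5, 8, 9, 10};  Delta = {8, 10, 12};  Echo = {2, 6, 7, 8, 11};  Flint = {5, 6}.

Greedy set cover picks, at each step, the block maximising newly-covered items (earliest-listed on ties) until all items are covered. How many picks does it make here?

4

Greedy: pick Comet (covers 6 new) → pick Echo (covers 4 new) → pick Bravo (covers 1 new) → pick Delta (covers 1 new). Total picks: 4.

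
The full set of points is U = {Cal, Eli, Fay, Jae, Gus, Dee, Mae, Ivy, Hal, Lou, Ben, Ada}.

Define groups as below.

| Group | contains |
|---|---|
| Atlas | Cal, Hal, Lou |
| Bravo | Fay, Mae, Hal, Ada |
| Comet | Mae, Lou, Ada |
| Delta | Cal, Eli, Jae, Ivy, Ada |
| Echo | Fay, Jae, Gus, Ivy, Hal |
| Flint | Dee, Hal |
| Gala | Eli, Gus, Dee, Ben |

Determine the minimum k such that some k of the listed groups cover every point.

4

Atlas and Bravo and Delta and Gala together: Atlas ∪ Bravo ∪ Delta ∪ Gala = {Cal, Eli, Fay, Jae, Gus, Dee, Mae, Ivy, Hal, Lou, Ben, Ada} — every point is covered.
No 3 of the 7 groups cover everything (all 35 combinations miss at least one point), so 4 is optimal.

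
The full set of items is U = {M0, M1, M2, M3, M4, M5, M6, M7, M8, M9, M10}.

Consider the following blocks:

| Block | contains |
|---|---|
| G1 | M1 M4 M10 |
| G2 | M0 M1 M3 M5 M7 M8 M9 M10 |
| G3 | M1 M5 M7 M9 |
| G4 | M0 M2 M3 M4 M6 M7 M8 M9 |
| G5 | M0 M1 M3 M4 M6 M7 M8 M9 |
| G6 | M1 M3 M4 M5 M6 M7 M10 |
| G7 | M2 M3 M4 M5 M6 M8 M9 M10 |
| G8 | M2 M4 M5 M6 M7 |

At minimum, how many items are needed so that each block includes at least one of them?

H = {M4, M5} meets every block (each contains at least one member of H), and |H| = 2.
No single item lies in every block, so at least 2 are needed and 2 is optimal.

2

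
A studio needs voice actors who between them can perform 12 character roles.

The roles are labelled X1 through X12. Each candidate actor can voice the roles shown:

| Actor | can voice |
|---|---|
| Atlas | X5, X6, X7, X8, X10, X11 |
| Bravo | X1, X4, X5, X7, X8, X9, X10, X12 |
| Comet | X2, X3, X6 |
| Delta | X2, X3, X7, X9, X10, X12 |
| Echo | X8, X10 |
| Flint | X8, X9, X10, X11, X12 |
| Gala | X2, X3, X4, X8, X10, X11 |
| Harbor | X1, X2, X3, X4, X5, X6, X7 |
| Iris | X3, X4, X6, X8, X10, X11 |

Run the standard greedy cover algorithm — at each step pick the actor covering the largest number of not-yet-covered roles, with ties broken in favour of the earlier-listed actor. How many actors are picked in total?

3

Greedy: pick Bravo (covers 8 new) → pick Comet (covers 3 new) → pick Atlas (covers 1 new). Total picks: 3.
(The true minimum cover uses only 2 actors, so greedy is not optimal here.)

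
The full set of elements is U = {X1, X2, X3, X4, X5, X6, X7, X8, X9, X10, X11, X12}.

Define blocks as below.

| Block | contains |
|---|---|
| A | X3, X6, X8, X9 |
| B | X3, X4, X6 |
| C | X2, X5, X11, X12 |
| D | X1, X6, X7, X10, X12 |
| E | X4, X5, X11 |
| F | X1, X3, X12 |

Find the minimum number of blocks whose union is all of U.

Take {A, C, D, E}. Their union is {X1, X2, X3, X4, X5, X6, X7, X8, X9, X10, X11, X12}, which is all 12 elements.
Only D contains X7, so D is forced; the remaining 7 elements need at least 3 more blocks (each remaining block adds at most 3) — so at least 4 blocks are needed, and 4 is optimal.

4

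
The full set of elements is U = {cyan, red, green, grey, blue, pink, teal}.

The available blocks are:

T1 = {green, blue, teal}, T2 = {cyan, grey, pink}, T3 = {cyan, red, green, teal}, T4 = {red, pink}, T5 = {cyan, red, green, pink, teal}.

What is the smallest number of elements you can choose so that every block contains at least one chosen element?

H = {green, pink} meets every block (each contains at least one member of H), and |H| = 2.
The blocks T1, T4 are pairwise disjoint, so any hitting set needs a separate element for each — at least 2. Hence 2 is optimal.

2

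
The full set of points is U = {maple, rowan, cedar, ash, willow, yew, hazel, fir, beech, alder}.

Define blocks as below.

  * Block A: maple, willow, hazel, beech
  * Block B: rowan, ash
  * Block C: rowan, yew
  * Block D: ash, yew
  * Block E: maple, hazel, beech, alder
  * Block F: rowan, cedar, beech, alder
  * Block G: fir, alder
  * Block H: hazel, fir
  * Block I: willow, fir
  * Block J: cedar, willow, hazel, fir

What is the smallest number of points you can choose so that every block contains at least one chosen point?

4

T = {maple, rowan, ash, fir} meets every block (each contains at least one member of T), and |T| = 4.
No choice of 3 points meets every block, so 4 is the minimum.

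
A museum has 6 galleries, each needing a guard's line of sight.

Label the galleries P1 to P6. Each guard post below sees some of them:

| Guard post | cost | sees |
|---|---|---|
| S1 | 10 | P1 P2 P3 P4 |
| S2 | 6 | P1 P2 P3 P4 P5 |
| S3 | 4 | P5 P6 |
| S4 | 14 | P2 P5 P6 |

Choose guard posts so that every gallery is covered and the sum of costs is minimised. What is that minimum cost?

S2, S3 together cover every gallery (S2 ∪ S3 = {P1, P2, P3, P4, P5, P6}); total cost 6 + 4 = 10.
No covering selection has total cost below 10.

10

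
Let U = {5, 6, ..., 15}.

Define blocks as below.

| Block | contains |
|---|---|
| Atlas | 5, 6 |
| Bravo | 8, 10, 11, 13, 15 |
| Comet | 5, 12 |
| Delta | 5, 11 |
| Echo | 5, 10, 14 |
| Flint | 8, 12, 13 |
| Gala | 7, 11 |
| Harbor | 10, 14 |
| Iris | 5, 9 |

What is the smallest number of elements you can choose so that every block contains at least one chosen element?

4

H = {5, 11, 12, 14} meets every block (each contains at least one member of H), and |H| = 4.
The blocks Atlas, Flint, Gala, Harbor are pairwise disjoint, so any hitting set needs a separate element for each — at least 4. Hence 4 is optimal.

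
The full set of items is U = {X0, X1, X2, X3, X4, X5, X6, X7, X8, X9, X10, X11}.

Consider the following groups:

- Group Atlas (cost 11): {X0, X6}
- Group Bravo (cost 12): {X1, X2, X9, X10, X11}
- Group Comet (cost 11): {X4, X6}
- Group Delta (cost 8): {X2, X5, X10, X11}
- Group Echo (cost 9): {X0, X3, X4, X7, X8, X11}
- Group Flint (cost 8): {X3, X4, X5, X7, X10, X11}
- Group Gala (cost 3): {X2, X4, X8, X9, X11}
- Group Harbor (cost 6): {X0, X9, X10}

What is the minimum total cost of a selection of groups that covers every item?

Atlas, Bravo, Flint, Gala together cover every item (Atlas ∪ Bravo ∪ Flint ∪ Gala = {X0, X1, X2, X3, X4, X5, X6, X7, X8, X9, X10, X11}); total cost 11 + 12 + 8 + 3 = 34.
No covering selection has total cost below 34.

34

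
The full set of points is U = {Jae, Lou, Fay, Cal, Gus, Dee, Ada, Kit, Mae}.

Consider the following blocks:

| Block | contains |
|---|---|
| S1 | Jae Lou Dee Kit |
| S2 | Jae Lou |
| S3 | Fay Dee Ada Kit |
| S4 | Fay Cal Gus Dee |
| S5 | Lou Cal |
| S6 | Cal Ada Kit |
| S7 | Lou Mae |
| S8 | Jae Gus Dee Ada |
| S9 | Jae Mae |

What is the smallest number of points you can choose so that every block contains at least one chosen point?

4

Take H = {Jae, Cal, Ada, Mae}. Each listed block contains at least one of these, so H is a hitting set of size 4.
No choice of 3 points meets every block, so 4 is the minimum.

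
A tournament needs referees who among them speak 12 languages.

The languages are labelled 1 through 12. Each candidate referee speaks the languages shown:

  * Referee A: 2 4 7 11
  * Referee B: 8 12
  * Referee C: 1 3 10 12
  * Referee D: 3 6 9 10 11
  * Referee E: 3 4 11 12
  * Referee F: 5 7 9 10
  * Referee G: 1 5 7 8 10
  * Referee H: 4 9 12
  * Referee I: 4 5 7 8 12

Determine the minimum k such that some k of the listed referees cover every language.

4

A and B and D and G together: A ∪ B ∪ D ∪ G = {1, 2, 3, 4, 5, 6, 7, 8, 9, 10, 11, 12} — every language is covered.
No 3 of the 9 referees cover everything (all 84 combinations miss at least one language), so 4 is optimal.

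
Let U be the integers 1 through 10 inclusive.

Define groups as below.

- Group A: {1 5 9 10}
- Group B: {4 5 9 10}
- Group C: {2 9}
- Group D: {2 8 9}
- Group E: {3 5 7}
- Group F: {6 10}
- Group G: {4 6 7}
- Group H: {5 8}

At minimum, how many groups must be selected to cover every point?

4

Take {A, D, E, G}. Their union is {1, 2, 3, 4, 5, 6, 7, 8, 9, 10}, which is all 10 points.
Only E contains 3, so E is forced; the remaining 7 points need at least 3 more groups (each remaining group adds at most 3) — so at least 4 groups are needed, and 4 is optimal.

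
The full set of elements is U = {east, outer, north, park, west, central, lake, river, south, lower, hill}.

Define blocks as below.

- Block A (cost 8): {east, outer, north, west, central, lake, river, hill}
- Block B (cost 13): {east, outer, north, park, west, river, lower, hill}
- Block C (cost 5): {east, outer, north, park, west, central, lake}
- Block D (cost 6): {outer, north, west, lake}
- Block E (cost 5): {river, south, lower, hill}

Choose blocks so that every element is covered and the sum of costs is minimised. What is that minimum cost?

C, E together cover every element (C ∪ E = {east, outer, north, park, west, central, lake, river, south, lower, hill}); total cost 5 + 5 = 10.
No covering selection has total cost below 10.

10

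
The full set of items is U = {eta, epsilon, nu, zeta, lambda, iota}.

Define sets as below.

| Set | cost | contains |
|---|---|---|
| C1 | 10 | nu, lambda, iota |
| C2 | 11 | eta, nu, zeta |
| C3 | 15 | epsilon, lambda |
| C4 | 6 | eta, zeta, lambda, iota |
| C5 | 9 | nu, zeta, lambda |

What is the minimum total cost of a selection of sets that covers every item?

30

C3, C4, C5 together cover every item (C3 ∪ C4 ∪ C5 = {eta, epsilon, nu, zeta, lambda, iota}); total cost 15 + 6 + 9 = 30.
No covering selection has total cost below 30.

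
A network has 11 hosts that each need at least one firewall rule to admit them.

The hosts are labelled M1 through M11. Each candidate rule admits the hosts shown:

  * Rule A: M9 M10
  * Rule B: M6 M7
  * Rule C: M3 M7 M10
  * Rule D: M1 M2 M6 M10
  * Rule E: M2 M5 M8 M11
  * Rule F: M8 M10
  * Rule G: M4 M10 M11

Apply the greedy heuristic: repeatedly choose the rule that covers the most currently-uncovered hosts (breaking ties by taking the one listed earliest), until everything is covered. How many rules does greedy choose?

Greedy: pick D (covers 4 new) → pick E (covers 3 new) → pick C (covers 2 new) → pick A (covers 1 new) → pick G (covers 1 new). Total picks: 5.

5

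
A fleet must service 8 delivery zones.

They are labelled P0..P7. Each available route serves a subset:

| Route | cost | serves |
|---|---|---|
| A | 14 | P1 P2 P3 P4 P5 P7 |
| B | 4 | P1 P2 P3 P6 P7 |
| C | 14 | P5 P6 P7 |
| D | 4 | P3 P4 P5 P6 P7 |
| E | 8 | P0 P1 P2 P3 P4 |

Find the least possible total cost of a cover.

12

D, E together cover every zone (D ∪ E = {P0, P1, P2, P3, P4, P5, P6, P7}); total cost 4 + 8 = 12.
The greedy pick B, D, E costs 16; no covering selection beats 12.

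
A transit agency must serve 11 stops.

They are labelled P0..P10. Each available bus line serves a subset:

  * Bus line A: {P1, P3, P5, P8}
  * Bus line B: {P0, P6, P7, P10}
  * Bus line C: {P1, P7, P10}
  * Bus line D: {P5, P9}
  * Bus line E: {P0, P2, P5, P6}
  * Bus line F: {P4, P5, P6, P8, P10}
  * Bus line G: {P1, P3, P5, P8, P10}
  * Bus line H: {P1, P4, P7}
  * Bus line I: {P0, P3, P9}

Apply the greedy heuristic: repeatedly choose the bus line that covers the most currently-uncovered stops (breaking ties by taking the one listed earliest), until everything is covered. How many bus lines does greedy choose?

Greedy: pick F (covers 5 new) → pick I (covers 3 new) → pick C (covers 2 new) → pick E (covers 1 new). Total picks: 4.

4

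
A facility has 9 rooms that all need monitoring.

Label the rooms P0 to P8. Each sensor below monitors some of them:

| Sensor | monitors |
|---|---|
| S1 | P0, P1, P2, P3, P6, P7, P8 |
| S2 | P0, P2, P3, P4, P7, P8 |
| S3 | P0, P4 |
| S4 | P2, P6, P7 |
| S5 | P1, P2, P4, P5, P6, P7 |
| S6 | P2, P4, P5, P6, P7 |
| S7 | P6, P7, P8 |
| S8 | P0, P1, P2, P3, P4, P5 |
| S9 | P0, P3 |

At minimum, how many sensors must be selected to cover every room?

S1 and S5 together: S1 ∪ S5 = {P0, P1, P2, P3, P4, P5, P6, P7, P8} — every room is covered.
No single sensor has all 9 rooms (the largest, S1, has 7), so 2 is optimal.

2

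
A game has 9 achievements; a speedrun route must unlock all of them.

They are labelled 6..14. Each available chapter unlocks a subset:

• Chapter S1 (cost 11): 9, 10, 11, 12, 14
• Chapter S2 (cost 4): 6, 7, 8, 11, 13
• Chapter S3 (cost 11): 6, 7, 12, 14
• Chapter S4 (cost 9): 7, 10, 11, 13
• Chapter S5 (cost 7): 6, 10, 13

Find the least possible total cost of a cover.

S1, S2 together cover every achievement (S1 ∪ S2 = {6, 7, 8, 9, 10, 11, 12, 13, 14}); total cost 11 + 4 = 15.
No covering selection has total cost below 15.

15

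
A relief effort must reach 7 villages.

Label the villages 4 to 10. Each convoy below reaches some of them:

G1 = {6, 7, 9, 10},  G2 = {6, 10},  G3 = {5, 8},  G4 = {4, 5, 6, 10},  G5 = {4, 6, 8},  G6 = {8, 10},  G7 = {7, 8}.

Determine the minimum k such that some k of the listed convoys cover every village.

G1 and G4 and G7 together: G1 ∪ G4 ∪ G7 = {4, 5, 6, 7, 8, 9, 10} — every village is covered.
Only G1 contains 9, so G1 is forced; the remaining 3 villages need at least 2 more convoys (each remaining convoy adds at most 2) — so at least 3 convoys are needed, and 3 is optimal.

3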